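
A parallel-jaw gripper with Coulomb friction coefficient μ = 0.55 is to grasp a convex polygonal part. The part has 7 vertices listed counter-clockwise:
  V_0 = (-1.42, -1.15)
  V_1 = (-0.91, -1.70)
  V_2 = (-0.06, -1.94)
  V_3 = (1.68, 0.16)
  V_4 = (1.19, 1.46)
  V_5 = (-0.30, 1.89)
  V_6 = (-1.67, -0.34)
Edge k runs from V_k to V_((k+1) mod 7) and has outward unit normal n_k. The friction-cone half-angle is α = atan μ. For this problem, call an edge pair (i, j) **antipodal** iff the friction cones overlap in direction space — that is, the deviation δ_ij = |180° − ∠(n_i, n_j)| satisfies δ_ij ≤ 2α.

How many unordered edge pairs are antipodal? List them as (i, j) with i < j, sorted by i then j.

count = 9; pairs: (0,3), (0,4), (1,3), (1,4), (2,5), (2,6), (3,5), (3,6), (4,6)

α = atan 0.55 = 28.81°;  2α = 57.62°
n_0 = (-0.7333, -0.6799)
n_1 = (-0.2717, -0.9624)
n_2 = (+0.7700, -0.6380)
n_3 = (+0.9357, +0.3527)
n_4 = (+0.2773, +0.9608)
n_5 = (-0.8521, +0.5235)
n_6 = (-0.9555, -0.2949)
  (0,1): δ = 148.61°  ·
  (0,2): δ = 82.48°  ·
  (0,3): δ = 22.19°  ✓
  (0,4): δ = 31.06°  ✓
  (0,5): δ = 105.60°  ·
  (0,6): δ = 154.31°  ·
  (1,2): δ = 113.88°  ·
  (1,3): δ = 53.58°  ✓
  (1,4): δ = 0.33°  ✓
  (1,5): δ = 74.20°  ·
  (1,6): δ = 122.92°  ·
  (2,3): δ = 119.70°  ·
  (2,4): δ = 66.45°  ·
  (2,5): δ = 8.08°  ✓
  (2,6): δ = 56.80°  ✓
  (3,4): δ = 126.75°  ·
  (3,5): δ = 52.22°  ✓
  (3,6): δ = 3.50°  ✓
  (4,5): δ = 105.47°  ·
  (4,6): δ = 56.75°  ✓
  (5,6): δ = 131.28°  ·
antipodal pairs: 9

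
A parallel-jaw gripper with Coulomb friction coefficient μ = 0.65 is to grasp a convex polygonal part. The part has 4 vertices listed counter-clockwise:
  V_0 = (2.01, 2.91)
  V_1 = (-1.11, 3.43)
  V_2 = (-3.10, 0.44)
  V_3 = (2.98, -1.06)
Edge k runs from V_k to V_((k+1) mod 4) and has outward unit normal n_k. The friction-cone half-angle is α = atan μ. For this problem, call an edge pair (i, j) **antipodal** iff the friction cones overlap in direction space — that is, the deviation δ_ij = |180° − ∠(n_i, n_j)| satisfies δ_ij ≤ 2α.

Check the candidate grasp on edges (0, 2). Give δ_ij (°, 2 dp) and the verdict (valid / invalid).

α = atan 0.65 = 33.02°;  2α = 66.05°
edge 0: e_0 = (-3.12, +0.52);  n_0 = (+0.1644, +0.9864)
edge 2: e_2 = (+6.08, -1.50);  n_2 = (-0.2395, -0.9709)
∠(n_0, n_2) = 175.60°
δ = |180° − 175.60°| = 4.40°
4.40° ≤ 2α = 66.05°  →  valid

δ = 4.40°, valid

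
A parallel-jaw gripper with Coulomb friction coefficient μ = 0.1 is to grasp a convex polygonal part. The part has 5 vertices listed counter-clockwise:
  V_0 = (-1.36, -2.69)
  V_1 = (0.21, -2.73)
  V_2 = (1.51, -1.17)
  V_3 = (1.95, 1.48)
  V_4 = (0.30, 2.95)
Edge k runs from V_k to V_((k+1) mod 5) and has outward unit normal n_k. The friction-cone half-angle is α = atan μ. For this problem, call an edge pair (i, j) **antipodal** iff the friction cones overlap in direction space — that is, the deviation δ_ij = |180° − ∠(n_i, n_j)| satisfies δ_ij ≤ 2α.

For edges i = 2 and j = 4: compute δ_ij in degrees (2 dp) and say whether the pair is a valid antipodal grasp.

δ = 6.97°, valid

α = atan 0.1 = 5.71°;  2α = 11.42°
edge 2: e_2 = (+0.44, +2.65);  n_2 = (+0.9865, -0.1638)
edge 4: e_4 = (-1.66, -5.64);  n_4 = (-0.9593, +0.2824)
∠(n_2, n_4) = 173.03°
δ = |180° − 173.03°| = 6.97°
6.97° ≤ 2α = 11.42°  →  valid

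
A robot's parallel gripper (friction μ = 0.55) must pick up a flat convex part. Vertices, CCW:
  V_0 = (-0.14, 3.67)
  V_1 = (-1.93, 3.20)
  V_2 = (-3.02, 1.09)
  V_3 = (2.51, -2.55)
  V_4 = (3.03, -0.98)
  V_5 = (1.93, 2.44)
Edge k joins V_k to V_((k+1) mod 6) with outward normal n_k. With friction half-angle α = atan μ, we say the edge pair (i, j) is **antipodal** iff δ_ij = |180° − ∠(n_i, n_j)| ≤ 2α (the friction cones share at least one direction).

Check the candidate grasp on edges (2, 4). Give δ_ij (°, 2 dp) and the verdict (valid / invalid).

δ = 38.82°, valid

α = atan 0.55 = 28.81°;  2α = 57.62°
edge 2: e_2 = (+5.53, -3.64);  n_2 = (-0.5498, -0.8353)
edge 4: e_4 = (-1.10, +3.42);  n_4 = (+0.9520, +0.3062)
∠(n_2, n_4) = 141.18°
δ = |180° − 141.18°| = 38.82°
38.82° ≤ 2α = 57.62°  →  valid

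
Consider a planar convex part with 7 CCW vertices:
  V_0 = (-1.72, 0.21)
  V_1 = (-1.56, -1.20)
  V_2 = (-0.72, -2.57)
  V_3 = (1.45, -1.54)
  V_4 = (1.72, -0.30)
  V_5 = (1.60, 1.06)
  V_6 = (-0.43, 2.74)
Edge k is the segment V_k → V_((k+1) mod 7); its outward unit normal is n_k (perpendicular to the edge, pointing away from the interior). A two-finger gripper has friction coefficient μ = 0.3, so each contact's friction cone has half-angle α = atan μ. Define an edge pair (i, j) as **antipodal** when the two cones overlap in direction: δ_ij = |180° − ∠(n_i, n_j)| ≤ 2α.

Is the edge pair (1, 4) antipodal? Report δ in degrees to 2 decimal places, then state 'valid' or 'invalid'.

α = atan 0.3 = 16.70°;  2α = 33.40°
edge 1: e_1 = (+0.84, -1.37);  n_1 = (-0.8525, -0.5227)
edge 4: e_4 = (-0.12, +1.36);  n_4 = (+0.9961, +0.0879)
∠(n_1, n_4) = 153.53°
δ = |180° − 153.53°| = 26.47°
26.47° ≤ 2α = 33.40°  →  valid

δ = 26.47°, valid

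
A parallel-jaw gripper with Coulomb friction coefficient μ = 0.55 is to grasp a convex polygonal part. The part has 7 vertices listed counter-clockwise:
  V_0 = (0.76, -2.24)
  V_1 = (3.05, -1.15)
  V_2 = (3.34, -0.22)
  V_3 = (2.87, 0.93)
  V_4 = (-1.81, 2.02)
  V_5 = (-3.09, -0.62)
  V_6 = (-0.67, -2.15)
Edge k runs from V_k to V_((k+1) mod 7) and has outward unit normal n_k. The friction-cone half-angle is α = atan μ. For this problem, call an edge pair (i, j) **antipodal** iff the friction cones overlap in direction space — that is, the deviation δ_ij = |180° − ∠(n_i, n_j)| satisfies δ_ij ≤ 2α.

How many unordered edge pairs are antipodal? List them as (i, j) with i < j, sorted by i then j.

α = atan 0.55 = 28.81°;  2α = 57.62°
n_0 = (+0.4298, -0.9029)
n_1 = (+0.9547, -0.2977)
n_2 = (+0.9257, +0.3783)
n_3 = (+0.2268, +0.9739)
n_4 = (-0.8998, +0.4363)
n_5 = (-0.5344, -0.8452)
n_6 = (-0.0628, -0.9980)
  (0,1): δ = 132.77°  ·
  (0,2): δ = 93.22°  ·
  (0,3): δ = 38.56°  ✓
  (0,4): δ = 38.68°  ✓
  (0,5): δ = 122.24°  ·
  (0,6): δ = 150.95°  ·
  (1,2): δ = 140.45°  ·
  (1,3): δ = 85.79°  ·
  (1,4): δ = 8.55°  ✓
  (1,5): δ = 75.02°  ·
  (1,6): δ = 103.72°  ·
  (2,3): δ = 125.34°  ·
  (2,4): δ = 48.10°  ✓
  (2,5): δ = 35.47°  ✓
  (2,6): δ = 64.17°  ·
  (3,4): δ = 102.76°  ·
  (3,5): δ = 19.19°  ✓
  (3,6): δ = 9.51°  ✓
  (4,5): δ = 96.44°  ·
  (4,6): δ = 67.73°  ·
  (5,6): δ = 151.30°  ·
antipodal pairs: 7

count = 7; pairs: (0,3), (0,4), (1,4), (2,4), (2,5), (3,5), (3,6)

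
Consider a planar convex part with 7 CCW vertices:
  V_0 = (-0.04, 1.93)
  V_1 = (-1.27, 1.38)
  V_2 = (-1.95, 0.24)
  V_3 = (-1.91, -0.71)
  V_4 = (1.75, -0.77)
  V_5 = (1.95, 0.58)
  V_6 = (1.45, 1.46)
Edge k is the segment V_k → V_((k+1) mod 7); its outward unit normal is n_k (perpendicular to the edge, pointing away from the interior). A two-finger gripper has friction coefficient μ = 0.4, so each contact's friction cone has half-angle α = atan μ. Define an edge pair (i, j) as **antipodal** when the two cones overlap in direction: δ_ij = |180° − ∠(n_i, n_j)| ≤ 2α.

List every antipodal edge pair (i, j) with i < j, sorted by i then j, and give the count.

count = 5; pairs: (0,3), (1,4), (2,4), (2,5), (3,6)

α = atan 0.4 = 21.80°;  2α = 43.60°
n_0 = (-0.4082, +0.9129)
n_1 = (-0.8588, +0.5123)
n_2 = (-0.9991, -0.0421)
n_3 = (-0.0164, -0.9999)
n_4 = (+0.9892, -0.1465)
n_5 = (+0.8695, +0.4940)
n_6 = (+0.3008, +0.9537)
  (0,1): δ = 144.91°  ·
  (0,2): δ = 111.68°  ·
  (0,3): δ = 25.03°  ✓
  (0,4): δ = 57.48°  ·
  (0,5): δ = 95.51°  ·
  (0,6): δ = 138.40°  ·
  (1,2): δ = 146.77°  ·
  (1,3): δ = 60.12°  ·
  (1,4): δ = 22.39°  ✓
  (1,5): δ = 60.42°  ·
  (1,6): δ = 103.31°  ·
  (2,3): δ = 93.35°  ·
  (2,4): δ = 10.84°  ✓
  (2,5): δ = 27.19°  ✓
  (2,6): δ = 70.08°  ·
  (3,4): δ = 97.49°  ·
  (3,5): δ = 59.46°  ·
  (3,6): δ = 16.57°  ✓
  (4,5): δ = 141.97°  ·
  (4,6): δ = 99.08°  ·
  (5,6): δ = 137.11°  ·
antipodal pairs: 5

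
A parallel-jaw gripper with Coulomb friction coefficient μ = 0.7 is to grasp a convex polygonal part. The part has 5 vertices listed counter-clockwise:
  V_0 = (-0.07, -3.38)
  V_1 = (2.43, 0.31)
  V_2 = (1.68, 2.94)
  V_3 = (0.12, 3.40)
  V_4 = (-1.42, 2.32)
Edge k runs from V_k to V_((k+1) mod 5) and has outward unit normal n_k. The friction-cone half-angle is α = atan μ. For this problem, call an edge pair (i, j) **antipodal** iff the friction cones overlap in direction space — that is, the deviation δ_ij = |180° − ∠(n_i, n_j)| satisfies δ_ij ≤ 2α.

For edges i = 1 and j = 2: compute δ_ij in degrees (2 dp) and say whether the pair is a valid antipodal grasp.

δ = 122.35°, invalid

α = atan 0.7 = 34.99°;  2α = 69.98°
edge 1: e_1 = (-0.75, +2.63);  n_1 = (+0.9617, +0.2742)
edge 2: e_2 = (-1.56, +0.46);  n_2 = (+0.2828, +0.9592)
∠(n_1, n_2) = 57.65°
δ = |180° − 57.65°| = 122.35°
122.35° > 2α = 69.98°  →  invalid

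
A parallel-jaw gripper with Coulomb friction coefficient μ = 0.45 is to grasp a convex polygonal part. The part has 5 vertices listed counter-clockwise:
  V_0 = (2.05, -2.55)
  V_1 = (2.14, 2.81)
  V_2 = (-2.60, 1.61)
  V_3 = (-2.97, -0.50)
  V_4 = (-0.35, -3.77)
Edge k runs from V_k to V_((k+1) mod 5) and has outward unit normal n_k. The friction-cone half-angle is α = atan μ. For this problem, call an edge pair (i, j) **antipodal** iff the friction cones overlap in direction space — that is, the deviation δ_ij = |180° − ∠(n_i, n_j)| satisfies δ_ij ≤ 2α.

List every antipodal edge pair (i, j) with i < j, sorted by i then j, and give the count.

α = atan 0.45 = 24.23°;  2α = 48.46°
n_0 = (+0.9999, -0.0168)
n_1 = (-0.2454, +0.9694)
n_2 = (-0.9850, +0.1727)
n_3 = (-0.7804, -0.6253)
n_4 = (+0.4531, -0.8914)
  (0,1): δ = 74.83°  ·
  (0,2): δ = 8.98°  ✓
  (0,3): δ = 39.66°  ✓
  (0,4): δ = 117.91°  ·
  (1,2): δ = 114.15°  ·
  (1,3): δ = 65.50°  ·
  (1,4): δ = 12.74°  ✓
  (2,3): δ = 131.35°  ·
  (2,4): δ = 53.11°  ·
  (3,4): δ = 101.76°  ·
antipodal pairs: 3

count = 3; pairs: (0,2), (0,3), (1,4)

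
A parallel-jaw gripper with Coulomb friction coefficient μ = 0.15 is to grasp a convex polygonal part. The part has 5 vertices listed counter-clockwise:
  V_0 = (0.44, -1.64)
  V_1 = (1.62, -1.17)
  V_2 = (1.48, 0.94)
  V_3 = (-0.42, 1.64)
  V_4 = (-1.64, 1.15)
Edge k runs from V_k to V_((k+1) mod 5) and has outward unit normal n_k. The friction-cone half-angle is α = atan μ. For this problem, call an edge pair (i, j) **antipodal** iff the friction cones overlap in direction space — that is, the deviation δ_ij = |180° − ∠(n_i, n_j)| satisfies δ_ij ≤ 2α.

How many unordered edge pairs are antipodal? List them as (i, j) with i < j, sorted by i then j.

α = atan 0.15 = 8.53°;  2α = 17.06°
n_0 = (+0.3700, -0.9290)
n_1 = (+0.9978, +0.0662)
n_2 = (+0.3457, +0.9383)
n_3 = (-0.3727, +0.9280)
n_4 = (-0.8017, -0.5977)
  (0,1): δ = 107.92°  ·
  (0,2): δ = 41.94°  ·
  (0,3): δ = 0.16°  ✓
  (0,4): δ = 104.99°  ·
  (1,2): δ = 114.02°  ·
  (1,3): δ = 71.91°  ·
  (1,4): δ = 32.91°  ·
  (2,3): δ = 137.89°  ·
  (2,4): δ = 33.07°  ·
  (3,4): δ = 75.18°  ·
antipodal pairs: 1

count = 1; pairs: (0,3)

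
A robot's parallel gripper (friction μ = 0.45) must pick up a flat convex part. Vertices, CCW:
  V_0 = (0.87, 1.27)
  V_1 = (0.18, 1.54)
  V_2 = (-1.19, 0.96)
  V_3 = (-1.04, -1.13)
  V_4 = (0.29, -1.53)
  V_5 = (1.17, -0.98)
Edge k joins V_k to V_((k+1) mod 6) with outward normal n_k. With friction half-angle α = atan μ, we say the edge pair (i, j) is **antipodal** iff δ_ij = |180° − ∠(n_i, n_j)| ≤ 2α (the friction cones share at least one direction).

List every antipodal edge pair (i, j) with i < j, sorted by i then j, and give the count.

count = 4; pairs: (0,3), (1,3), (1,4), (2,5)

α = atan 0.45 = 24.23°;  2α = 48.46°
n_0 = (+0.3644, +0.9312)
n_1 = (-0.3899, +0.9209)
n_2 = (-0.9974, -0.0716)
n_3 = (-0.2880, -0.9576)
n_4 = (+0.5300, -0.8480)
n_5 = (+0.9912, +0.1322)
  (0,1): δ = 135.68°  ·
  (0,2): δ = 64.52°  ·
  (0,3): δ = 4.63°  ✓
  (0,4): δ = 53.38°  ·
  (0,5): δ = 118.97°  ·
  (1,2): δ = 108.84°  ·
  (1,3): δ = 39.68°  ✓
  (1,4): δ = 9.06°  ✓
  (1,5): δ = 74.65°  ·
  (2,3): δ = 110.84°  ·
  (2,4): δ = 62.10°  ·
  (2,5): δ = 3.49°  ✓
  (3,4): δ = 131.26°  ·
  (3,5): δ = 65.67°  ·
  (4,5): δ = 114.41°  ·
antipodal pairs: 4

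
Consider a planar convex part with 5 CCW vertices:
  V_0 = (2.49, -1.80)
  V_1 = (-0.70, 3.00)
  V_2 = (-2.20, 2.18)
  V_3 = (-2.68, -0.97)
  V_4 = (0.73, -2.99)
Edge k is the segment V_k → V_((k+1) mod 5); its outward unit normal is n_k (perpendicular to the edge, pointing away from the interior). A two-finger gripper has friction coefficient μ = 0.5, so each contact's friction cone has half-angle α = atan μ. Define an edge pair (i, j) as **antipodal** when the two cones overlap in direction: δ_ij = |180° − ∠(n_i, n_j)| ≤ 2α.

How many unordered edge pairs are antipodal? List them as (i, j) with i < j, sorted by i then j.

count = 4; pairs: (0,2), (0,3), (1,4), (2,4)

α = atan 0.5 = 26.57°;  2α = 53.13°
n_0 = (+0.8329, +0.5535)
n_1 = (-0.4797, +0.8774)
n_2 = (-0.9886, +0.1506)
n_3 = (-0.5097, -0.8604)
n_4 = (+0.5601, -0.8284)
  (0,1): δ = 94.94°  ·
  (0,2): δ = 42.27°  ✓
  (0,3): δ = 25.75°  ✓
  (0,4): δ = 90.46°  ·
  (1,2): δ = 127.33°  ·
  (1,3): δ = 59.31°  ·
  (1,4): δ = 5.40°  ✓
  (2,3): δ = 111.98°  ·
  (2,4): δ = 47.27°  ✓
  (3,4): δ = 115.29°  ·
antipodal pairs: 4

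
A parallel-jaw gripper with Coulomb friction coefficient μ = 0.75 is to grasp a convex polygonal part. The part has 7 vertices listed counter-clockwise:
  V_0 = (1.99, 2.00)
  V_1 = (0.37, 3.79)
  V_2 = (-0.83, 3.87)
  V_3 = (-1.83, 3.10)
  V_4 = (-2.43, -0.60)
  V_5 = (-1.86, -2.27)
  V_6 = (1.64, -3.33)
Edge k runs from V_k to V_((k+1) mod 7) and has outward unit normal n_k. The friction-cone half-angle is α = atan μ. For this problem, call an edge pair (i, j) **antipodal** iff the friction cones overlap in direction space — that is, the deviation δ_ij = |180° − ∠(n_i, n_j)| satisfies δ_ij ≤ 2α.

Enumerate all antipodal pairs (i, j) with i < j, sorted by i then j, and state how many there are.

α = atan 0.75 = 36.87°;  2α = 73.74°
n_0 = (+0.7414, +0.6710)
n_1 = (+0.0665, +0.9978)
n_2 = (-0.6101, +0.7923)
n_3 = (-0.9871, +0.1601)
n_4 = (-0.9464, -0.3230)
n_5 = (-0.2899, -0.9571)
n_6 = (+0.9979, -0.0655)
  (0,1): δ = 135.96°  ·
  (0,2): δ = 94.55°  ·
  (0,3): δ = 51.36°  ✓
  (0,4): δ = 23.30°  ✓
  (0,5): δ = 31.00°  ✓
  (0,6): δ = 134.10°  ·
  (1,2): δ = 138.59°  ·
  (1,3): δ = 95.40°  ·
  (1,4): δ = 67.34°  ✓
  (1,5): δ = 13.04°  ✓
  (1,6): δ = 90.06°  ·
  (2,3): δ = 136.81°  ·
  (2,4): δ = 108.75°  ·
  (2,5): δ = 54.45°  ✓
  (2,6): δ = 48.65°  ✓
  (3,4): δ = 151.94°  ·
  (3,5): δ = 97.64°  ·
  (3,6): δ = 5.45°  ✓
  (4,5): δ = 125.69°  ·
  (4,6): δ = 22.60°  ✓
  (5,6): δ = 76.91°  ·
antipodal pairs: 9

count = 9; pairs: (0,3), (0,4), (0,5), (1,4), (1,5), (2,5), (2,6), (3,6), (4,6)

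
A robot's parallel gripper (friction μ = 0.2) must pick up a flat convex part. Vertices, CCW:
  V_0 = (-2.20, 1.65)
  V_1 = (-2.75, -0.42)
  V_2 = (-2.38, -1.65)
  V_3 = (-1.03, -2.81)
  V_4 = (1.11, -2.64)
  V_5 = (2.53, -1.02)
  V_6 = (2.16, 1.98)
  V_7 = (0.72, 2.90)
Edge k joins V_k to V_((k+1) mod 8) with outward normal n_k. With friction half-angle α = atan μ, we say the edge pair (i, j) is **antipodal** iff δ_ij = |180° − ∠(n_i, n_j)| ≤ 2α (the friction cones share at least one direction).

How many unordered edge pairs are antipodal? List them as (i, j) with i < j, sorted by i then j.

count = 4; pairs: (0,5), (1,5), (2,6), (3,7)

α = atan 0.2 = 11.31°;  2α = 22.62°
n_0 = (-0.9665, +0.2568)
n_1 = (-0.9576, -0.2881)
n_2 = (-0.6517, -0.7585)
n_3 = (+0.0792, -0.9969)
n_4 = (+0.7520, -0.6592)
n_5 = (+0.9925, +0.1224)
n_6 = (+0.5384, +0.8427)
n_7 = (-0.3935, +0.9193)
  (0,1): δ = 148.38°  ·
  (0,2): δ = 115.79°  ·
  (0,3): δ = 70.58°  ·
  (0,4): δ = 26.36°  ·
  (0,5): δ = 21.91°  ✓
  (0,6): δ = 72.31°  ·
  (0,7): δ = 128.05°  ·
  (1,2): δ = 147.41°  ·
  (1,3): δ = 102.20°  ·
  (1,4): δ = 57.98°  ·
  (1,5): δ = 9.71°  ✓
  (1,6): δ = 40.68°  ·
  (1,7): δ = 96.43°  ·
  (2,3): δ = 134.79°  ·
  (2,4): δ = 90.56°  ·
  (2,5): δ = 42.30°  ·
  (2,6): δ = 8.10°  ✓
  (2,7): δ = 63.85°  ·
  (3,4): δ = 135.78°  ·
  (3,5): δ = 87.51°  ·
  (3,6): δ = 37.12°  ·
  (3,7): δ = 18.63°  ✓
  (4,5): δ = 131.73°  ·
  (4,6): δ = 81.34°  ·
  (4,7): δ = 25.59°  ·
  (5,6): δ = 129.61°  ·
  (5,7): δ = 73.86°  ·
  (6,7): δ = 124.25°  ·
antipodal pairs: 4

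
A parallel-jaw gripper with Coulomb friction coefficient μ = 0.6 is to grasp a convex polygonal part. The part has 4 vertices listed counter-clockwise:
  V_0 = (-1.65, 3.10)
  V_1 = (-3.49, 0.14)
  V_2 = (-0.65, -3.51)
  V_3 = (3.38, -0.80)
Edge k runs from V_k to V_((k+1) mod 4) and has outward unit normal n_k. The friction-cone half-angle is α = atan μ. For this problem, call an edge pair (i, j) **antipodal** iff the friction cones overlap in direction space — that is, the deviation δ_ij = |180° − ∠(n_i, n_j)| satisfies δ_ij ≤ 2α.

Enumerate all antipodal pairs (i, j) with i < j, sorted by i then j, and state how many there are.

α = atan 0.6 = 30.96°;  2α = 61.93°
n_0 = (-0.8493, +0.5279)
n_1 = (-0.7892, -0.6141)
n_2 = (+0.5580, -0.8298)
n_3 = (+0.6127, +0.7903)
  (0,1): δ = 110.25°  ·
  (0,2): δ = 24.21°  ✓
  (0,3): δ = 84.08°  ·
  (1,2): δ = 93.97°  ·
  (1,3): δ = 14.33°  ✓
  (2,3): δ = 71.71°  ·
antipodal pairs: 2

count = 2; pairs: (0,2), (1,3)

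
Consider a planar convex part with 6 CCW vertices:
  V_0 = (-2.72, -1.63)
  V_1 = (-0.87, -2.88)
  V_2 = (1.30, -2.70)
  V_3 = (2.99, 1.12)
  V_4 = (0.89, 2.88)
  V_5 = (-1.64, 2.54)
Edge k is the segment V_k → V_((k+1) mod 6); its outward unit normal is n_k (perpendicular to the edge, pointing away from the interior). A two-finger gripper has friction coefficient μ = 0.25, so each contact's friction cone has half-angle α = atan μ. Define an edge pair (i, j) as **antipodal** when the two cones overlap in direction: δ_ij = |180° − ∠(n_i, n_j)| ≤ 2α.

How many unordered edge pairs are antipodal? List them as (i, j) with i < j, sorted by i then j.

count = 3; pairs: (0,3), (1,4), (2,5)

α = atan 0.25 = 14.04°;  2α = 28.07°
n_0 = (-0.5599, -0.8286)
n_1 = (+0.0827, -0.9966)
n_2 = (+0.9145, -0.4046)
n_3 = (+0.6423, +0.7664)
n_4 = (-0.1332, +0.9911)
n_5 = (-0.9681, +0.2507)
  (0,1): δ = 141.21°  ·
  (0,2): δ = 79.82°  ·
  (0,3): δ = 5.92°  ✓
  (0,4): δ = 41.70°  ·
  (0,5): δ = 109.53°  ·
  (1,2): δ = 118.61°  ·
  (1,3): δ = 44.71°  ·
  (1,4): δ = 2.91°  ✓
  (1,5): δ = 70.74°  ·
  (2,3): δ = 106.10°  ·
  (2,4): δ = 58.48°  ·
  (2,5): δ = 9.34°  ✓
  (3,4): δ = 132.38°  ·
  (3,5): δ = 64.55°  ·
  (4,5): δ = 112.17°  ·
antipodal pairs: 3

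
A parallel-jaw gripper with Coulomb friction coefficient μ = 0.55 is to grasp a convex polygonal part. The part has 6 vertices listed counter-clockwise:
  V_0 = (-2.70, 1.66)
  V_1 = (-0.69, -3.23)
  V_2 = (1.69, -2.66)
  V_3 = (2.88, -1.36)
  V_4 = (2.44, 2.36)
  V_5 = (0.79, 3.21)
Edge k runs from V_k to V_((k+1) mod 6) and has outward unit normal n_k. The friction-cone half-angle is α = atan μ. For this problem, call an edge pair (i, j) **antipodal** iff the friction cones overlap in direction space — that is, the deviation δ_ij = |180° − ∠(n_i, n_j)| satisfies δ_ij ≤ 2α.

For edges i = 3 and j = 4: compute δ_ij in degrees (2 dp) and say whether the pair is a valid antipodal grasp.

δ = 124.00°, invalid

α = atan 0.55 = 28.81°;  2α = 57.62°
edge 3: e_3 = (-0.44, +3.72);  n_3 = (+0.9931, +0.1175)
edge 4: e_4 = (-1.65, +0.85);  n_4 = (+0.4580, +0.8890)
∠(n_3, n_4) = 56.00°
δ = |180° − 56.00°| = 124.00°
124.00° > 2α = 57.62°  →  invalid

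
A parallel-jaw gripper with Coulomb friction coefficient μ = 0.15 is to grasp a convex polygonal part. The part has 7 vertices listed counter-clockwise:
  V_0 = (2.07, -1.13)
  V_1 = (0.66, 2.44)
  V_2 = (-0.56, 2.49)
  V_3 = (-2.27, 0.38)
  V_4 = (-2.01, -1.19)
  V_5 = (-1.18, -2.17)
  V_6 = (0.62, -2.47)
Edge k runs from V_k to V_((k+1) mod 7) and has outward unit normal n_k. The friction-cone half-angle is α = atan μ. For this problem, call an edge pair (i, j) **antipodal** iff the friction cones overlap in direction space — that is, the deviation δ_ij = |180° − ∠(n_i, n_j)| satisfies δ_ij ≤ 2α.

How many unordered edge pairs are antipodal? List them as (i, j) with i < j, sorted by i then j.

α = atan 0.15 = 8.53°;  2α = 17.06°
n_0 = (+0.9301, +0.3673)
n_1 = (+0.0409, +0.9992)
n_2 = (-0.7769, +0.6296)
n_3 = (-0.9866, -0.1634)
n_4 = (-0.7631, -0.6463)
n_5 = (-0.1644, -0.9864)
n_6 = (+0.6787, -0.7344)
  (0,1): δ = 113.90°  ·
  (0,2): δ = 60.57°  ·
  (0,3): δ = 12.15°  ✓
  (0,4): δ = 18.71°  ·
  (0,5): δ = 58.99°  ·
  (0,6): δ = 111.19°  ·
  (1,2): δ = 126.68°  ·
  (1,3): δ = 78.25°  ·
  (1,4): δ = 47.39°  ·
  (1,5): δ = 7.12°  ✓
  (1,6): δ = 45.09°  ·
  (2,3): δ = 131.57°  ·
  (2,4): δ = 100.72°  ·
  (2,5): δ = 60.44°  ·
  (2,6): δ = 8.24°  ✓
  (3,4): δ = 149.14°  ·
  (3,5): δ = 108.87°  ·
  (3,6): δ = 56.66°  ·
  (4,5): δ = 139.72°  ·
  (4,6): δ = 87.52°  ·
  (5,6): δ = 127.80°  ·
antipodal pairs: 3

count = 3; pairs: (0,3), (1,5), (2,6)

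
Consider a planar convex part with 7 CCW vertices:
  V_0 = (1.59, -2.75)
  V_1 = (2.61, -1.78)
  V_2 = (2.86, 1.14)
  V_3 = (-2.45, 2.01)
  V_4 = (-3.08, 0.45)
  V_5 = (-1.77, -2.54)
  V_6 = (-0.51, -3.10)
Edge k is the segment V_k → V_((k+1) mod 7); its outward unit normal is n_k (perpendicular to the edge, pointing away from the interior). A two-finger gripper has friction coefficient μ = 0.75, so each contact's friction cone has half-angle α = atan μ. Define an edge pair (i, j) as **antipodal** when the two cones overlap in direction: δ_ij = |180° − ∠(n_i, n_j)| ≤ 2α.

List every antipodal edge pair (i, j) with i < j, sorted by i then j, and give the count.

α = atan 0.75 = 36.87°;  2α = 73.74°
n_0 = (+0.6891, -0.7246)
n_1 = (+0.9964, -0.0853)
n_2 = (+0.1617, +0.9868)
n_3 = (-0.9272, +0.3745)
n_4 = (-0.9159, -0.4013)
n_5 = (-0.4061, -0.9138)
n_6 = (+0.1644, -0.9864)
  (0,1): δ = 138.45°  ·
  (0,2): δ = 52.87°  ✓
  (0,3): δ = 24.45°  ✓
  (0,4): δ = 70.10°  ✓
  (0,5): δ = 112.48°  ·
  (0,6): δ = 145.90°  ·
  (1,2): δ = 94.41°  ·
  (1,3): δ = 17.10°  ✓
  (1,4): δ = 28.55°  ✓
  (1,5): δ = 70.93°  ✓
  (1,6): δ = 104.36°  ·
  (2,3): δ = 102.69°  ·
  (2,4): δ = 57.04°  ✓
  (2,5): δ = 14.66°  ✓
  (2,6): δ = 18.77°  ✓
  (3,4): δ = 134.35°  ·
  (3,5): δ = 91.97°  ·
  (3,6): δ = 58.55°  ✓
  (4,5): δ = 137.62°  ·
  (4,6): δ = 104.20°  ·
  (5,6): δ = 146.58°  ·
antipodal pairs: 10

count = 10; pairs: (0,2), (0,3), (0,4), (1,3), (1,4), (1,5), (2,4), (2,5), (2,6), (3,6)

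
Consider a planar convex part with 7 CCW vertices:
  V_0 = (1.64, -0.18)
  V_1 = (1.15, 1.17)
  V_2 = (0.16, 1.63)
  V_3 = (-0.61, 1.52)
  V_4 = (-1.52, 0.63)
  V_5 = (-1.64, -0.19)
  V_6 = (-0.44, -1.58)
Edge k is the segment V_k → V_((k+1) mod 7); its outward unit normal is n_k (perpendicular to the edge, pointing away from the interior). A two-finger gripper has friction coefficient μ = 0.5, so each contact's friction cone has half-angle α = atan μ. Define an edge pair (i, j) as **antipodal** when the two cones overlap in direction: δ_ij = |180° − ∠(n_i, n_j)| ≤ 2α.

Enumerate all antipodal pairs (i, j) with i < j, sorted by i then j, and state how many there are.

α = atan 0.5 = 26.57°;  2α = 53.13°
n_0 = (+0.9400, +0.3412)
n_1 = (+0.4214, +0.9069)
n_2 = (-0.1414, +0.9899)
n_3 = (-0.6992, +0.7149)
n_4 = (-0.9895, +0.1448)
n_5 = (-0.7569, -0.6535)
n_6 = (+0.5584, -0.8296)
  (0,1): δ = 134.87°  ·
  (0,2): δ = 101.82°  ·
  (0,3): δ = 65.59°  ·
  (0,4): δ = 28.27°  ✓
  (0,5): δ = 20.86°  ✓
  (0,6): δ = 103.99°  ·
  (1,2): δ = 146.95°  ·
  (1,3): δ = 110.71°  ·
  (1,4): δ = 73.40°  ·
  (1,5): δ = 24.27°  ✓
  (1,6): δ = 58.87°  ·
  (2,3): δ = 143.77°  ·
  (2,4): δ = 106.46°  ·
  (2,5): δ = 57.33°  ·
  (2,6): δ = 25.81°  ✓
  (3,4): δ = 142.69°  ·
  (3,5): δ = 93.56°  ·
  (3,6): δ = 10.42°  ✓
  (4,5): δ = 130.87°  ·
  (4,6): δ = 47.73°  ✓
  (5,6): δ = 96.86°  ·
antipodal pairs: 6

count = 6; pairs: (0,4), (0,5), (1,5), (2,6), (3,6), (4,6)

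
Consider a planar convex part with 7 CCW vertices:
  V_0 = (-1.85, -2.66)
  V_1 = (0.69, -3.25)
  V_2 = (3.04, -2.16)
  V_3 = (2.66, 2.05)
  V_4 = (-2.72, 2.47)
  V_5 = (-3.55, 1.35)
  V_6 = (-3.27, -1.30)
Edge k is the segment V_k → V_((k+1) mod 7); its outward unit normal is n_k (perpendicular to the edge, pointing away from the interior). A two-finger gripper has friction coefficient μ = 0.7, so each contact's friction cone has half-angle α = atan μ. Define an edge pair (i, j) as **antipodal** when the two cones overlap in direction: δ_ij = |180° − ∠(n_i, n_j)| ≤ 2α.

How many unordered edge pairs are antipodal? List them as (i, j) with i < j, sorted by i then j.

count = 8; pairs: (0,3), (0,4), (1,3), (1,4), (2,4), (2,5), (2,6), (3,6)

α = atan 0.7 = 34.99°;  2α = 69.98°
n_0 = (-0.2263, -0.9741)
n_1 = (+0.4208, -0.9072)
n_2 = (+0.9960, +0.0899)
n_3 = (+0.0778, +0.9970)
n_4 = (-0.8034, +0.5954)
n_5 = (-0.9945, -0.1051)
n_6 = (-0.6917, -0.7222)
  (0,1): δ = 142.04°  ·
  (0,2): δ = 71.77°  ·
  (0,3): δ = 8.61°  ✓
  (0,4): δ = 66.54°  ✓
  (0,5): δ = 109.11°  ·
  (0,6): δ = 149.31°  ·
  (1,2): δ = 109.73°  ·
  (1,3): δ = 29.35°  ✓
  (1,4): δ = 28.58°  ✓
  (1,5): δ = 71.15°  ·
  (1,6): δ = 111.35°  ·
  (2,3): δ = 99.62°  ·
  (2,4): δ = 41.70°  ✓
  (2,5): δ = 0.87°  ✓
  (2,6): δ = 41.08°  ✓
  (3,4): δ = 122.08°  ·
  (3,5): δ = 79.50°  ·
  (3,6): δ = 39.30°  ✓
  (4,5): δ = 137.43°  ·
  (4,6): δ = 97.22°  ·
  (5,6): δ = 139.80°  ·
antipodal pairs: 8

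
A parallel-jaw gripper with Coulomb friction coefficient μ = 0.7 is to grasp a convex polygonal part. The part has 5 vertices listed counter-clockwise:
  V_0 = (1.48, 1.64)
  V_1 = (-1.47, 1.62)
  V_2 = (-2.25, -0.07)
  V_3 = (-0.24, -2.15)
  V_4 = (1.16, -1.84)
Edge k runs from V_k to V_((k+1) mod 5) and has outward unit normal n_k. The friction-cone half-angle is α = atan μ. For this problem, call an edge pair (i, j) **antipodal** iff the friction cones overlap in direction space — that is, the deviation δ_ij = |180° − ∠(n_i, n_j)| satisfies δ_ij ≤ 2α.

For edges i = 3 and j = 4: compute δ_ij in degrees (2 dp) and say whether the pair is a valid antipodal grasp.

α = atan 0.7 = 34.99°;  2α = 69.98°
edge 3: e_3 = (+1.40, +0.31);  n_3 = (+0.2162, -0.9764)
edge 4: e_4 = (+0.32, +3.48);  n_4 = (+0.9958, -0.0916)
∠(n_3, n_4) = 72.26°
δ = |180° − 72.26°| = 107.74°
107.74° > 2α = 69.98°  →  invalid

δ = 107.74°, invalid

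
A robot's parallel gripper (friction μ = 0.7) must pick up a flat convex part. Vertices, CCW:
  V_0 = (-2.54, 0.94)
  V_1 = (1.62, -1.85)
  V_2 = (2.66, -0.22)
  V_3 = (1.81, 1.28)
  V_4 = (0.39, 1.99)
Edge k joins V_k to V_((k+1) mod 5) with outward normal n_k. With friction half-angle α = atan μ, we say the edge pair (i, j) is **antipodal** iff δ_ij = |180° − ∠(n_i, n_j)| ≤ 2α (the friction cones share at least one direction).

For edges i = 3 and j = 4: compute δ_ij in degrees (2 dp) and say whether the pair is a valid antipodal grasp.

α = atan 0.7 = 34.99°;  2α = 69.98°
edge 3: e_3 = (-1.42, +0.71);  n_3 = (+0.4472, +0.8944)
edge 4: e_4 = (-2.93, -1.05);  n_4 = (-0.3374, +0.9414)
∠(n_3, n_4) = 46.28°
δ = |180° − 46.28°| = 133.72°
133.72° > 2α = 69.98°  →  invalid

δ = 133.72°, invalid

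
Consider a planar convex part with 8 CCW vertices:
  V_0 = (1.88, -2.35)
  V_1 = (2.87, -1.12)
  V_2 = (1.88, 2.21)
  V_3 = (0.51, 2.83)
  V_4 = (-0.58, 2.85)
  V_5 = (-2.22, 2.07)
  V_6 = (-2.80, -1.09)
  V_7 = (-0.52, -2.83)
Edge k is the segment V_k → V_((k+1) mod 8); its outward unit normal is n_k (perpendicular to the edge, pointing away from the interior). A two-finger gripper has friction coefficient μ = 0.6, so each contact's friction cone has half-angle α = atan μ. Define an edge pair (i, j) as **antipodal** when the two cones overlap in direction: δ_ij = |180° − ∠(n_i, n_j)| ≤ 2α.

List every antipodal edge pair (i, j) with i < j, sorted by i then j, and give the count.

count = 10; pairs: (0,3), (0,4), (0,5), (1,5), (1,6), (2,6), (2,7), (3,6), (3,7), (4,7)

α = atan 0.6 = 30.96°;  2α = 61.93°
n_0 = (+0.7790, -0.6270)
n_1 = (+0.9585, +0.2850)
n_2 = (+0.4123, +0.9110)
n_3 = (+0.0183, +0.9998)
n_4 = (-0.4295, +0.9031)
n_5 = (-0.9836, +0.1805)
n_6 = (-0.6067, -0.7950)
n_7 = (+0.1961, -0.9806)
  (0,1): δ = 124.61°  ·
  (0,2): δ = 75.52°  ·
  (0,3): δ = 52.22°  ✓
  (0,4): δ = 25.73°  ✓
  (0,5): δ = 28.43°  ✓
  (0,6): δ = 91.48°  ·
  (0,7): δ = 140.14°  ·
  (1,2): δ = 130.91°  ·
  (1,3): δ = 107.61°  ·
  (1,4): δ = 81.12°  ·
  (1,5): δ = 26.96°  ✓
  (1,6): δ = 36.09°  ✓
  (1,7): δ = 84.75°  ·
  (2,3): δ = 156.70°  ·
  (2,4): δ = 130.21°  ·
  (2,5): δ = 76.05°  ·
  (2,6): δ = 13.00°  ✓
  (2,7): δ = 35.66°  ✓
  (3,4): δ = 153.51°  ·
  (3,5): δ = 99.35°  ·
  (3,6): δ = 36.30°  ✓
  (3,7): δ = 12.36°  ✓
  (4,5): δ = 125.84°  ·
  (4,6): δ = 62.79°  ·
  (4,7): δ = 14.13°  ✓
  (5,6): δ = 116.95°  ·
  (5,7): δ = 68.29°  ·
  (6,7): δ = 131.34°  ·
antipodal pairs: 10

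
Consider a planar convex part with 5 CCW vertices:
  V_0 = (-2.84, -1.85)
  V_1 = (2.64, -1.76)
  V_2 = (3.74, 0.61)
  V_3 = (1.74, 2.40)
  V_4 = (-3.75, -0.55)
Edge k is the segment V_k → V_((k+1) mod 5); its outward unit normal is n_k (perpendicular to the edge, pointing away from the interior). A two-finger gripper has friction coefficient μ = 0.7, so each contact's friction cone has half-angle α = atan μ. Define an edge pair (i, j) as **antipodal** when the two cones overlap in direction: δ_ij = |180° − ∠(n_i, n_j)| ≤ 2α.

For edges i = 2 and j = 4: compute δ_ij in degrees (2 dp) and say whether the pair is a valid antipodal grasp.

α = atan 0.7 = 34.99°;  2α = 69.98°
edge 2: e_2 = (-2.00, +1.79);  n_2 = (+0.6669, +0.7451)
edge 4: e_4 = (+0.91, -1.30);  n_4 = (-0.8192, -0.5735)
∠(n_2, n_4) = 166.82°
δ = |180° − 166.82°| = 13.18°
13.18° ≤ 2α = 69.98°  →  valid

δ = 13.18°, valid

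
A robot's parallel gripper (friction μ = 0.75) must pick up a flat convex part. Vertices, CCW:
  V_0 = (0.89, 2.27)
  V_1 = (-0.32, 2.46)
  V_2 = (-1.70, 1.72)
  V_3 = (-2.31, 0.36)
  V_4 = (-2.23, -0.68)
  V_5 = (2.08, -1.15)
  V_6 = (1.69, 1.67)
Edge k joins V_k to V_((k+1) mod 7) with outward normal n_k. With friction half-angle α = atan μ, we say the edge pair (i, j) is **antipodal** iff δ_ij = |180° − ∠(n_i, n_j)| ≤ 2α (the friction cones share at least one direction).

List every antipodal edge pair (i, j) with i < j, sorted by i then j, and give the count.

α = atan 0.75 = 36.87°;  2α = 73.74°
n_0 = (+0.1551, +0.9879)
n_1 = (-0.4726, +0.8813)
n_2 = (-0.9124, +0.4092)
n_3 = (-0.9971, -0.0767)
n_4 = (-0.1084, -0.9941)
n_5 = (+0.9906, +0.1370)
n_6 = (+0.6000, +0.8000)
  (0,1): δ = 142.87°  ·
  (0,2): δ = 105.23°  ·
  (0,3): δ = 76.68°  ·
  (0,4): δ = 2.70°  ✓
  (0,5): δ = 106.80°  ·
  (0,6): δ = 152.05°  ·
  (1,2): δ = 142.36°  ·
  (1,3): δ = 113.80°  ·
  (1,4): δ = 34.43°  ✓
  (1,5): δ = 69.67°  ✓
  (1,6): δ = 114.93°  ·
  (2,3): δ = 151.44°  ·
  (2,4): δ = 72.07°  ✓
  (2,5): δ = 32.03°  ✓
  (2,6): δ = 77.29°  ·
  (3,4): δ = 100.62°  ·
  (3,5): δ = 3.48°  ✓
  (3,6): δ = 48.73°  ✓
  (4,5): δ = 75.90°  ·
  (4,6): δ = 30.65°  ✓
  (5,6): δ = 134.74°  ·
antipodal pairs: 8

count = 8; pairs: (0,4), (1,4), (1,5), (2,4), (2,5), (3,5), (3,6), (4,6)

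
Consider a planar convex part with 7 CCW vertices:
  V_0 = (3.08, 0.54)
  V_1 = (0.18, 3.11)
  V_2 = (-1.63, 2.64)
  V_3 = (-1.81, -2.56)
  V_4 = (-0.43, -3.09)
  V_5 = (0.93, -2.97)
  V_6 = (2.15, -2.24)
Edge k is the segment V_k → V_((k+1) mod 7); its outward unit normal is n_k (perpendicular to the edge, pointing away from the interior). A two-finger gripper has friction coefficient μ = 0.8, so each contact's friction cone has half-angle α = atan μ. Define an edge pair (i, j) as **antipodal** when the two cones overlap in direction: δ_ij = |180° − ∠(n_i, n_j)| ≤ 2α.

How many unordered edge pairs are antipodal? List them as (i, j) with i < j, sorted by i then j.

α = atan 0.8 = 38.66°;  2α = 77.32°
n_0 = (+0.6632, +0.7484)
n_1 = (-0.2513, +0.9679)
n_2 = (-0.9994, +0.0346)
n_3 = (-0.3585, -0.9335)
n_4 = (+0.0879, -0.9961)
n_5 = (+0.5135, -0.8581)
n_6 = (+0.9483, -0.3173)
  (0,1): δ = 123.90°  ·
  (0,2): δ = 50.43°  ✓
  (0,3): δ = 20.54°  ✓
  (0,4): δ = 46.59°  ✓
  (0,5): δ = 72.44°  ✓
  (0,6): δ = 113.05°  ·
  (1,2): δ = 106.54°  ·
  (1,3): δ = 35.57°  ✓
  (1,4): δ = 9.51°  ✓
  (1,5): δ = 16.34°  ✓
  (1,6): δ = 56.95°  ✓
  (2,3): δ = 109.03°  ·
  (2,4): δ = 82.98°  ·
  (2,5): δ = 57.12°  ✓
  (2,6): δ = 16.51°  ✓
  (3,4): δ = 153.95°  ·
  (3,5): δ = 128.10°  ·
  (3,6): δ = 87.49°  ·
  (4,5): δ = 154.15°  ·
  (4,6): δ = 113.54°  ·
  (5,6): δ = 139.39°  ·
antipodal pairs: 10

count = 10; pairs: (0,2), (0,3), (0,4), (0,5), (1,3), (1,4), (1,5), (1,6), (2,5), (2,6)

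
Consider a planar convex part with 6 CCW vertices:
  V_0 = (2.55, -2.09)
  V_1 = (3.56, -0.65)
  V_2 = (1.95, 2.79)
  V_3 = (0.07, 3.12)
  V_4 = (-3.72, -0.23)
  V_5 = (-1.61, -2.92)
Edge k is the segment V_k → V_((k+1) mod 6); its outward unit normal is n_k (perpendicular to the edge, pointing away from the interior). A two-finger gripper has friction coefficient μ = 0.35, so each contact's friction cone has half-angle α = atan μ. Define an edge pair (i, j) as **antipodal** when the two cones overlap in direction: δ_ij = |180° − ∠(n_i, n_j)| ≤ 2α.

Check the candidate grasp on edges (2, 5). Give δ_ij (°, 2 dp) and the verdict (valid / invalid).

α = atan 0.35 = 19.29°;  2α = 38.58°
edge 2: e_2 = (-1.88, +0.33);  n_2 = (+0.1729, +0.9849)
edge 5: e_5 = (+4.16, +0.83);  n_5 = (+0.1957, -0.9807)
∠(n_2, n_5) = 158.76°
δ = |180° − 158.76°| = 21.24°
21.24° ≤ 2α = 38.58°  →  valid

δ = 21.24°, valid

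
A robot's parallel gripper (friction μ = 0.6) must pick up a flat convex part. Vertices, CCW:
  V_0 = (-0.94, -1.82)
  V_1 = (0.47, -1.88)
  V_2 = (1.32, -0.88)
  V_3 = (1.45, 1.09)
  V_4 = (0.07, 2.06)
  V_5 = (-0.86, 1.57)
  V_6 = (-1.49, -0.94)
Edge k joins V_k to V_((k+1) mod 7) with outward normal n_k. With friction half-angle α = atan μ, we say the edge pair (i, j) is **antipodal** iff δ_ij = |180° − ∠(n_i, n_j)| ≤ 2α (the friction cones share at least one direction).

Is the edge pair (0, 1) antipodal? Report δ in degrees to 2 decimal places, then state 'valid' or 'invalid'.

δ = 127.93°, invalid

α = atan 0.6 = 30.96°;  2α = 61.93°
edge 0: e_0 = (+1.41, -0.06);  n_0 = (-0.0425, -0.9991)
edge 1: e_1 = (+0.85, +1.00);  n_1 = (+0.7619, -0.6476)
∠(n_0, n_1) = 52.07°
δ = |180° − 52.07°| = 127.93°
127.93° > 2α = 61.93°  →  invalid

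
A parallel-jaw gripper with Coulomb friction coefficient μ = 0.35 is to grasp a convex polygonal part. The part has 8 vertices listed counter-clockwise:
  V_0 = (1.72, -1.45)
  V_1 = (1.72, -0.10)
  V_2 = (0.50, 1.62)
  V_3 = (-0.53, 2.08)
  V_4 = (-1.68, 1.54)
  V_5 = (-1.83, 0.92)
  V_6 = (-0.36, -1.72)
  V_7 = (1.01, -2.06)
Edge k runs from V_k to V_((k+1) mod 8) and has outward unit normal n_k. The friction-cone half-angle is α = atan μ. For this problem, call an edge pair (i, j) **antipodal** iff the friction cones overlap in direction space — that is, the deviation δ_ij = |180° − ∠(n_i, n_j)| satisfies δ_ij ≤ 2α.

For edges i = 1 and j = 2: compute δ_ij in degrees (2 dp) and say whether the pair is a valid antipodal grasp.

δ = 149.41°, invalid

α = atan 0.35 = 19.29°;  2α = 38.58°
edge 1: e_1 = (-1.22, +1.72);  n_1 = (+0.8157, +0.5785)
edge 2: e_2 = (-1.03, +0.46);  n_2 = (+0.4078, +0.9131)
∠(n_1, n_2) = 30.59°
δ = |180° − 30.59°| = 149.41°
149.41° > 2α = 38.58°  →  invalid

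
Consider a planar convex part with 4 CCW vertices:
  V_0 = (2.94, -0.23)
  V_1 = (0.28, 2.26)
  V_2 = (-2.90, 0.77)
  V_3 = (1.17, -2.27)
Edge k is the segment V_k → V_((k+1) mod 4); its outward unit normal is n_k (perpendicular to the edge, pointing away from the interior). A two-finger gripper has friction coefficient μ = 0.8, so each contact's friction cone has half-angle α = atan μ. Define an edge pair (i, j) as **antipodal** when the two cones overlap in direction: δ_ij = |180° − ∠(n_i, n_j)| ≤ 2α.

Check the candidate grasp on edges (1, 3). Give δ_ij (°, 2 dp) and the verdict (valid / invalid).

δ = 23.95°, valid

α = atan 0.8 = 38.66°;  2α = 77.32°
edge 1: e_1 = (-3.18, -1.49);  n_1 = (-0.4243, +0.9055)
edge 3: e_3 = (+1.77, +2.04);  n_3 = (+0.7553, -0.6554)
∠(n_1, n_3) = 156.05°
δ = |180° − 156.05°| = 23.95°
23.95° ≤ 2α = 77.32°  →  valid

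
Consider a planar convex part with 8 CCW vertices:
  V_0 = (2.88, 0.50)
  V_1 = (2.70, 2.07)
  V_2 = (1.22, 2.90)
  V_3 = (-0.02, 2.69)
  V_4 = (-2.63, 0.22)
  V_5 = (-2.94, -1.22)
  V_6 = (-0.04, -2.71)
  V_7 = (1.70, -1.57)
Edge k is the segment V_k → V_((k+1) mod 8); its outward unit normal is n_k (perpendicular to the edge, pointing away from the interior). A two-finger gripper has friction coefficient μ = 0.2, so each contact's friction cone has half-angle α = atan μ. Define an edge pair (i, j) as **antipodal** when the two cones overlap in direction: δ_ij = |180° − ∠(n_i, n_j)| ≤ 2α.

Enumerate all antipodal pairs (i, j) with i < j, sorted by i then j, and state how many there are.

count = 5; pairs: (0,4), (1,5), (3,6), (3,7), (4,7)

α = atan 0.2 = 11.31°;  2α = 22.62°
n_0 = (+0.9935, +0.1139)
n_1 = (+0.4891, +0.8722)
n_2 = (-0.1670, +0.9860)
n_3 = (-0.6874, +0.7263)
n_4 = (-0.9776, +0.2105)
n_5 = (-0.4570, -0.8895)
n_6 = (+0.5480, -0.8365)
n_7 = (+0.8688, -0.4952)
  (0,1): δ = 125.82°  ·
  (0,2): δ = 86.93°  ·
  (0,3): δ = 53.12°  ·
  (0,4): δ = 18.69°  ✓
  (0,5): δ = 56.27°  ·
  (0,6): δ = 116.69°  ·
  (0,7): δ = 143.77°  ·
  (1,2): δ = 141.10°  ·
  (1,3): δ = 107.29°  ·
  (1,4): δ = 72.86°  ·
  (1,5): δ = 2.09°  ✓
  (1,6): δ = 62.52°  ·
  (1,7): δ = 89.60°  ·
  (2,3): δ = 146.19°  ·
  (2,4): δ = 111.76°  ·
  (2,5): δ = 36.81°  ·
  (2,6): δ = 23.62°  ·
  (2,7): δ = 50.70°  ·
  (3,4): δ = 145.57°  ·
  (3,5): δ = 70.62°  ·
  (3,6): δ = 10.19°  ✓
  (3,7): δ = 16.89°  ✓
  (4,5): δ = 105.04°  ·
  (4,6): δ = 44.62°  ·
  (4,7): δ = 17.54°  ✓
  (5,6): δ = 119.57°  ·
  (5,7): δ = 92.49°  ·
  (6,7): δ = 152.92°  ·
antipodal pairs: 5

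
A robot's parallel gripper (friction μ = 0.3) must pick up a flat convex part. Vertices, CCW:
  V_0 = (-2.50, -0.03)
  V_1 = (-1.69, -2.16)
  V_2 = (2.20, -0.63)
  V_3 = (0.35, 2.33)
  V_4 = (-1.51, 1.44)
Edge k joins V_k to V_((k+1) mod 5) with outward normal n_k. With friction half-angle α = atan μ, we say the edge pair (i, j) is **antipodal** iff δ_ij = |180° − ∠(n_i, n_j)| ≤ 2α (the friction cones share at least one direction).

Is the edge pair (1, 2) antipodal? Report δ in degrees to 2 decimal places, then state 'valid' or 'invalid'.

α = atan 0.3 = 16.70°;  2α = 33.40°
edge 1: e_1 = (+3.89, +1.53);  n_1 = (+0.3660, -0.9306)
edge 2: e_2 = (-1.85, +2.96);  n_2 = (+0.8480, +0.5300)
∠(n_1, n_2) = 100.53°
δ = |180° − 100.53°| = 79.47°
79.47° > 2α = 33.40°  →  invalid

δ = 79.47°, invalid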